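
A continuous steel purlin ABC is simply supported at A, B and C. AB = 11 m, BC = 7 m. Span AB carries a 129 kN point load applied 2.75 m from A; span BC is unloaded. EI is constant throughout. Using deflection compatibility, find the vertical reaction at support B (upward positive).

R_B = 56.01 kN

Take M_B as the redundant. Released structure: two simple spans AB and BC with a hinge at B.
Discontinuity in slope at B on the released structure — sum the simple-span end rotations:
  span AB: point load 129 at a = 2.75: Pab(L + a)/(6LEI) = 609.7/EI
  relative rotation θ_0 = (609.7 + 0)/EI = 609.7/EI
A unit hogging moment at B produces rotation L₁/(3EI) + L₂/(3EI) = 6/EI.
Compatibility: M_B·(L₁+L₂)/(3EI) = θ_0, giving M_B = 101.6 kN·m (hogging).
Span AB, ΣM about A with M_B applied at B: R_B^{AB}·11 = 354.8 + 101.6, so R_B^{AB} = 41.49 kN and R_A = 129 − 41.49 = 87.51 kN.
Span BC, ΣM about C: R_B^{BC}·7 = 0 + 101.6, so R_B^{BC} = 14.52 kN and R_C = 0 − 14.52 = -14.52 kN.
R_B = 41.49 + 14.52 = 56.01 kN.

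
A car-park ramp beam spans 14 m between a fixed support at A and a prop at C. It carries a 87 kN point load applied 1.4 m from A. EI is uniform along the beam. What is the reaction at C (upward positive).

Remove the prop at C; the released (primary) structure is a cantilever built in at A.
Primary-structure tip deflection at C by superposition:
  point load 87 at a = 1.4: Pa²(3L − a)/(6EI) = 1154/EI
Tip deflection under a unit load at C: L³/(3EI) = 914.7/EI.
The prop prevents deflection at C: R_C = δ_0/δ_{CC} = 1154/914.7 = 1.262 kN.

R_C = 1.262 kN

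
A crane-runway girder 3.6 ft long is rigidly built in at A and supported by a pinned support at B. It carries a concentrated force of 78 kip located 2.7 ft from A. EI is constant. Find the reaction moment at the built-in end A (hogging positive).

Remove the prop at B; the released (primary) structure is a cantilever built in at A.
Free-end deflection of the primary structure under the applied loading (downward +):
  point load 78 at a = 2.7: Pa²(3L − a)/(6EI) = 767.6/EI
Flexibility coefficient — unit upward force at B: δ_{BB} = L³/(3EI) = 15.55/EI.
Compatibility at B: δ_0 − R_B·δ_{BB} = 0, so R_B = 767.6/15.55 = 49.36 kip.
Moment equilibrium about A: M_A = Σ(load moments about A) − R_B·L = 210.6 − 49.36×3.6 = 32.91 kip·ft.

M_A = 32.91 kip·ft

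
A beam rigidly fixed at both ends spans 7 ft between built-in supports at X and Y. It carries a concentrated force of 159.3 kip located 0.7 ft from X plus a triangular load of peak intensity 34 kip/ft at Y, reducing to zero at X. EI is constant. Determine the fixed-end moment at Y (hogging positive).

M_Y = 93.34 kip·ft

Release both end moments; the primary structure is a simply-supported span XY with redundants M_X and M_Y.
Simple-span end rotations at X and Y under the given loads:
  at X: point load 159.3 at a = 0.7: Pab(L + b)/(6LEI) = 222.5/EI
  at Y: point load 159.3 at a = 0.7: Pab(L + a)/(6LEI) = 128.8/EI
  at X: triangular load, peak 34: 7w₀L³/(360EI) = 226.8/EI
  at Y: triangular load, peak 34: w₀L³/(45EI) = 259.2/EI
  θ_X0 = 449.2/EI,  θ_Y0 = 387.9/EI
Flexibility coefficients: a unit moment at one end gives L/(3EI) there and L/(6EI) at the far end, so f₁₁ = f₂₂ = 2.333/EI and f₁₂ = f₂₁ = 1.167/EI.
Compatibility — zero rotation at each built-in end:
  2.333 M_X + 1.167 M_Y = 449.2
  1.167 M_X + 2.333 M_Y = 387.9
Solving the pair gives M_X = 145.9 kip·ft and M_Y = 93.34 kip·ft (hogging).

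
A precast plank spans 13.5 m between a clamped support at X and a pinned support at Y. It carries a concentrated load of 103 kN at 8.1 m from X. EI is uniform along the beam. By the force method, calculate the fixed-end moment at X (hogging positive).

Remove the prop at Y; the released (primary) structure is a cantilever built in at X.
Primary-structure tip deflection at Y by superposition:
  point load 103 at a = 8.1: Pa²(3L − a)/(6EI) = 36492/EI
Flexibility coefficient — unit upward force at Y: δ_{YY} = L³/(3EI) = 820.1/EI.
The prop prevents deflection at Y: R_Y = δ_0/δ_{YY} = 36492/820.1 = 44.5 kN.
Moment equilibrium about X: M_X = Σ(load moments about X) − R_Y·L = 834.3 − 44.5×13.5 = 233.6 kN·m.

M_X = 233.6 kN·m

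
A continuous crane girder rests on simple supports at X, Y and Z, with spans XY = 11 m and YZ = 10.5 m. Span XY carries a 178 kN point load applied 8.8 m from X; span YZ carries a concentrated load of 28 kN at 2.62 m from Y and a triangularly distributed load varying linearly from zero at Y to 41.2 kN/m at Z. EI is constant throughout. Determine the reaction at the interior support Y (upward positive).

R_Y = 290.8 kN

Insert a hinge at Y; M_Y is the redundant, and each span becomes simply supported.
Discontinuity in slope at Y on the released structure — sum the simple-span end rotations:
  span XY: point load 178 at a = 8.8: Pab(L + a)/(6LEI) = 1034/EI
  span YZ: point load 28 at a = 2.62: Pab(L + b)/(6LEI) = 168.7/EI
  span YZ: triangular load, peak 41.2: 7w₀L³/(360EI) = 927.4/EI
  relative rotation θ_0 = (1034 + 1096)/EI = 2130/EI
A unit hogging moment at Y produces rotation L₁/(3EI) + L₂/(3EI) = 7.167/EI.
Slope continuity at Y: θ_0 = M_Y·7.167/EI, so M_Y = 2130/7.167 = 297.2 kN·m (hogging).
Span XY, ΣM about X with M_Y applied at Y: R_Y^{XY}·11 = 1566 + 297.2, so R_Y^{XY} = 169.4 kN and R_X = 178 − 169.4 = 8.583 kN.
Span YZ, ΣM about Z: R_Y^{YZ}·10.5 = 977.7 + 297.2, so R_Y^{YZ} = 121.4 kN and R_Z = 244.3 − 121.4 = 122.9 kN.
R_Y = 169.4 + 121.4 = 290.8 kN.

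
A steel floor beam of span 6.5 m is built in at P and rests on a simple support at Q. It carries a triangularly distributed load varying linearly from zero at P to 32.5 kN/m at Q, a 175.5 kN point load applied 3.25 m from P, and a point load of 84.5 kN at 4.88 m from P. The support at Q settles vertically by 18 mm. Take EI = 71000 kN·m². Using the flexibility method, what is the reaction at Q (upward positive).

R_Q = 152.5 kN

Take the reaction at Q as the redundant and release it; the primary structure is a cantilever fixed at P.
Primary-structure tip deflection at Q by superposition:
  triangular load, peak 32.5 at the free end: 11w₀L⁴/(120EI) = 5318/EI
  point load 175.5 at a = 3.25: Pa²(3L − a)/(6EI) = 5020/EI
  point load 84.5 at a = 4.88: Pa²(3L − a)/(6EI) = 4903/EI
  δ_0 = 15242/EI
Flexibility coefficient — unit upward force at Q: δ_{QQ} = L³/(3EI) = 91.54/EI.
With EI = 71000 kN·m²: δ_0 = 0.21467 m and δ_{QQ} = 0.001289 m/kN.
Compatibility — the beam at Q must follow the support down by 0.018 m: δ_0 − R_Q·δ_{QQ} = 0.018, so R_Q = (0.21467 − 0.018)/0.001289 = 152.5 kN.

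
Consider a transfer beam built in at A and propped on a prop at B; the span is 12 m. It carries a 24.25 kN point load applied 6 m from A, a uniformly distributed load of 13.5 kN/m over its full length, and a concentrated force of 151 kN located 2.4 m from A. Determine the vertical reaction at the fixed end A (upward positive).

Choose R_B as the redundant. The primary structure is the cantilever fixed at A.
Downward deflection at the released point B due to the loads:
  point load 24.25 at a = 6: Pa²(3L − a)/(6EI) = 4365/EI
  UDL 13.5: wL⁴/(8EI) = 34992/EI
  point load 151 at a = 2.4: Pa²(3L − a)/(6EI) = 4871/EI
  δ_0 = 44228/EI
Tip deflection under a unit load at B: L³/(3EI) = 576/EI.
The prop prevents deflection at B: R_B = δ_0/δ_{BB} = 44228/576 = 76.78 kN.
Vertical equilibrium: R_A = ΣP − R_B = 337.2 − 76.78 = 260.5 kN.

R_A = 260.5 kN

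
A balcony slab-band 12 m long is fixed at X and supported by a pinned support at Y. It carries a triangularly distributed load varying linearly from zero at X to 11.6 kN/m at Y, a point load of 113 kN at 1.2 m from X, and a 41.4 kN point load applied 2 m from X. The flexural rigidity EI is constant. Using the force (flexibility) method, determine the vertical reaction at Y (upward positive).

Choose R_Y as the redundant. The primary structure is the cantilever fixed at X.
Primary-structure tip deflection at Y by superposition:
  triangular load, peak 11.6 at the free end: 11w₀L⁴/(120EI) = 22049/EI
  point load 113 at a = 1.2: Pa²(3L − a)/(6EI) = 943.8/EI
  point load 41.4 at a = 2: Pa²(3L − a)/(6EI) = 938.4/EI
  δ_0 = 23931/EI
Flexibility coefficient — unit upward force at Y: δ_{YY} = L³/(3EI) = 576/EI.
Compatibility at Y: δ_0 − R_Y·δ_{YY} = 0, so R_Y = 23931/576 = 41.55 kN.

R_Y = 41.55 kN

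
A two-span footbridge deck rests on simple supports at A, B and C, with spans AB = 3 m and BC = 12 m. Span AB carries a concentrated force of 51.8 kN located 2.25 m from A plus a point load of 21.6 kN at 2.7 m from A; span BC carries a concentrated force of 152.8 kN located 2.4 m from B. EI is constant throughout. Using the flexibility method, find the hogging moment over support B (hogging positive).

Insert a hinge at B; M_B is the redundant, and each span becomes simply supported.
Discontinuity in slope at B on the released structure — sum the simple-span end rotations:
  span AB: point load 51.8 at a = 2.25: Pab(L + a)/(6LEI) = 25.5/EI
  span AB: point load 21.6 at a = 2.7: Pab(L + a)/(6LEI) = 5.54/EI
  span BC: point load 152.8 at a = 2.4: Pab(L + b)/(6LEI) = 1056/EI
  relative rotation θ_0 = (31.04 + 1056)/EI = 1087/EI
A unit hogging moment at B produces rotation L₁/(3EI) + L₂/(3EI) = 5/EI.
Slope continuity at B: θ_0 = M_B·5/EI, so M_B = 1087/5 = 217.4 kN·m (hogging).

M_B = 217.4 kN·m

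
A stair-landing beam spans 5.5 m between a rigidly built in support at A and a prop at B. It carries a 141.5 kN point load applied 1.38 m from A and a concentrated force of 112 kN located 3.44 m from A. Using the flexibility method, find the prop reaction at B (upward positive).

Release the roller at B. Primary structure: cantilever fixed at A.
Downward deflection at the released point B due to the loads:
  point load 141.5 at a = 1.38: Pa²(3L − a)/(6EI) = 679.1/EI
  point load 112 at a = 3.44: Pa²(3L − a)/(6EI) = 2885/EI
  δ_0 = 3564/EI
Flexibility coefficient — unit upward force at B: δ_{BB} = L³/(3EI) = 55.46/EI.
Compatibility at B: δ_0 − R_B·δ_{BB} = 0, so R_B = 3564/55.46 = 64.26 kN.

R_B = 64.26 kN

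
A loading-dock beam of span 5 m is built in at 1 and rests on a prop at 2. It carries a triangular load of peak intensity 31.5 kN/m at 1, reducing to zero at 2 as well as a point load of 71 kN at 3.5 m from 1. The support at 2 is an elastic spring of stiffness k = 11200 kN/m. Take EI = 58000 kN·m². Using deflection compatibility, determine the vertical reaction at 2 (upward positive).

R_2 = 49.59 kN

Release the roller at 2. Primary structure: cantilever fixed at 1.
Deflection at 2 on the released cantilever, summing each load's contribution:
  triangular load, peak 31.5 at the fixed end: w₀L⁴/(30EI) = 656.2/EI
  point load 71 at a = 3.5: Pa²(3L − a)/(6EI) = 1667/EI
  δ_0 = 2323/EI
Tip deflection under a unit load at 2: L³/(3EI) = 41.67/EI.
With EI = 58000 kN·m²: δ_0 = 0.040056 m and δ_{22} = 0.000718 m/kN.
Compatibility — the spring shortens by R_2/k under the reaction it provides: δ_0 − R_2·δ_{22} = R_2/k. With 1/k = 0.000089 m/kN, R_2 = δ_0 / (δ_{22} + 1/k) = 0.040056 / (0.000718 + 0.000089) = 49.59 kN.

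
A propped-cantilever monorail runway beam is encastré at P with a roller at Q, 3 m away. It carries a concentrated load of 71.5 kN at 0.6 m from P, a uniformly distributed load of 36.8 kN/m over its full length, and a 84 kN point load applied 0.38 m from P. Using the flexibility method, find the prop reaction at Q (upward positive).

Release the roller at Q. Primary structure: cantilever fixed at P.
Primary-structure tip deflection at Q by superposition:
  point load 71.5 at a = 0.6: Pa²(3L − a)/(6EI) = 36.04/EI
  UDL 36.8: wL⁴/(8EI) = 372.6/EI
  point load 84 at a = 0.38: Pa²(3L − a)/(6EI) = 17.43/EI
  δ_0 = 426.1/EI
Flexibility coefficient — unit upward force at Q: δ_{QQ} = L³/(3EI) = 9/EI.
Compatibility at Q: δ_0 − R_Q·δ_{QQ} = 0, so R_Q = 426.1/9 = 47.34 kN.

R_Q = 47.34 kN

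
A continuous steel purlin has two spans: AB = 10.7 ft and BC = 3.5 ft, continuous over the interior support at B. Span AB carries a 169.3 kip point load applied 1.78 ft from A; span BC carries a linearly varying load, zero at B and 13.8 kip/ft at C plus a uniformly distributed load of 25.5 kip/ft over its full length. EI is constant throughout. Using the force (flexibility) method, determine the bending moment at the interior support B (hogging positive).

M_B = 122.5 kip·ft

Release continuity at B by inserting a hinge; the redundant is the internal moment M_B. The primary structure is two simply-supported spans AB and BC.
Discontinuity in slope at B on the released structure — sum the simple-span end rotations:
  span AB: point load 169.3 at a = 1.78: Pab(L + a)/(6LEI) = 522.5/EI
  span BC: triangular load, peak 13.8: 7w₀L³/(360EI) = 11.5/EI
  span BC: UDL 25.5: wL³/(24EI) = 45.55/EI
  relative rotation θ_0 = (522.5 + 57.06)/EI = 579.6/EI
A unit hogging moment at B produces rotation L₁/(3EI) + L₂/(3EI) = 4.733/EI.
Compatibility: M_B·(L₁+L₂)/(3EI) = θ_0, giving M_B = 122.5 kip·ft (hogging).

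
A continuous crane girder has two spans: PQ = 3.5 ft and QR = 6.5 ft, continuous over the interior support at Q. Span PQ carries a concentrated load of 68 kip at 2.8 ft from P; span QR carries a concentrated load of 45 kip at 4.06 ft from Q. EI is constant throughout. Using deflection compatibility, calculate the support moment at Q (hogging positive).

M_Q = 42.65 kip·ft

Insert a hinge at Q; M_Q is the redundant, and each span becomes simply supported.
Rotations at Q on the released spans (each span's end-slope, ×1/EI):
  span PQ: point load 68 at a = 2.8: Pab(L + a)/(6LEI) = 39.98/EI
  span QR: point load 45 at a = 4.06: Pab(L + b)/(6LEI) = 102.2/EI
  relative rotation θ_0 = (39.98 + 102.2)/EI = 142.2/EI
A unit hogging moment at Q produces rotation L₁/(3EI) + L₂/(3EI) = 3.333/EI.
Compatibility: M_Q·(L₁+L₂)/(3EI) = θ_0, giving M_Q = 42.65 kip·ft (hogging).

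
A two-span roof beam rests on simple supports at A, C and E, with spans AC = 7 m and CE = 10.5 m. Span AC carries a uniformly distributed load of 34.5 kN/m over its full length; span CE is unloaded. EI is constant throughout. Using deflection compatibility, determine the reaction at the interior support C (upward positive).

R_C = 140.9 kN

Insert a hinge at C; M_C is the redundant, and each span becomes simply supported.
Discontinuity in slope at C on the released structure — sum the simple-span end rotations:
  span AC: UDL 34.5: wL³/(24EI) = 493.1/EI
  relative rotation θ_0 = (493.1 + 0)/EI = 493.1/EI
A unit hogging moment at C produces rotation L₁/(3EI) + L₂/(3EI) = 5.833/EI.
Slope continuity at C: θ_0 = M_C·5.833/EI, so M_C = 493.1/5.833 = 84.53 kN·m (hogging).
Span AC, ΣM about A with M_C applied at C: R_C^{AC}·7 = 845.2 + 84.53, so R_C^{AC} = 132.8 kN and R_A = 241.5 − 132.8 = 108.7 kN.
Span CE, ΣM about E: R_C^{CE}·10.5 = 0 + 84.53, so R_C^{CE} = 8.05 kN and R_E = 0 − 8.05 = -8.05 kN.
R_C = 132.8 + 8.05 = 140.9 kN.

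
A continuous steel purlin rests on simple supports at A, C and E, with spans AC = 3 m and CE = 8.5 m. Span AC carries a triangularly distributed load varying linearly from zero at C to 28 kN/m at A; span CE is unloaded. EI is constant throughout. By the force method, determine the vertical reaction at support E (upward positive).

R_E = -0.4512 kN

Release continuity at C by inserting a hinge; the redundant is the internal moment M_C. The primary structure is two simply-supported spans AC and CE.
Discontinuity in slope at C on the released structure — sum the simple-span end rotations:
  span AC: triangular load, peak 28: 7w₀L³/(360EI) = 14.7/EI
  relative rotation θ_0 = (14.7 + 0)/EI = 14.7/EI
A unit hogging moment at C produces rotation L₁/(3EI) + L₂/(3EI) = 3.833/EI.
Compatibility: M_C·(L₁+L₂)/(3EI) = θ_0, giving M_C = 3.835 kN·m (hogging).
Span CE, ΣM about E: R_C^{CE}·8.5 = 0 + 3.835, so R_C^{CE} = 0.4512 kN and R_E = 0 − 0.4512 = -0.4512 kN.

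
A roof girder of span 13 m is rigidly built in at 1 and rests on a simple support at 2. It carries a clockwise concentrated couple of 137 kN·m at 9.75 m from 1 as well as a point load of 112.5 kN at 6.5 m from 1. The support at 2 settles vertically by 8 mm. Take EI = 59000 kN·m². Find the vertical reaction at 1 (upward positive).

Choose R_2 as the redundant. The primary structure is the cantilever fixed at 1.
Free-end deflection of the primary structure under the applied loading (downward +):
  clockwise couple 137 at a = 9.75: M₀a(2L − a)/(2EI) = 10853/EI
  point load 112.5 at a = 6.5: Pa²(3L − a)/(6EI) = 25746/EI
  δ_0 = 36599/EI
Tip deflection under a unit load at 2: L³/(3EI) = 732.3/EI.
With EI = 59000 kN·m²: δ_0 = 0.62032 m and δ_{22} = 0.012412 m/kN.
Compatibility — the beam at 2 must follow the support down by 0.008 m: δ_0 − R_2·δ_{22} = 0.008, so R_2 = (0.62032 − 0.008)/0.012412 = 49.33 kN.
Vertical equilibrium: R_1 = ΣP − R_2 = 112.5 − 49.33 = 63.17 kN.

R_1 = 63.17 kN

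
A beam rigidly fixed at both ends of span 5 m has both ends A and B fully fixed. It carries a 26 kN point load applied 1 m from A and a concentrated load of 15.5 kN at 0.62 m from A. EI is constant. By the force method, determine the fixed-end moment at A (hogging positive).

M_A = 24.01 kN·m

Release both end moments; the primary structure is a simply-supported span AB with redundants M_A and M_B.
Simple-span end rotations at A and B under the given loads:
  at A: point load 26 at a = 1: Pab(L + b)/(6LEI) = 31.2/EI
  at B: point load 26 at a = 1: Pab(L + a)/(6LEI) = 20.8/EI
  at A: point load 15.5 at a = 0.62: Pab(L + b)/(6LEI) = 13.16/EI
  at B: point load 15.5 at a = 0.62: Pab(L + a)/(6LEI) = 7.885/EI
  θ_A0 = 44.36/EI,  θ_B0 = 28.69/EI
Flexibility coefficients: a unit moment at one end gives L/(3EI) there and L/(6EI) at the far end, so f₁₁ = f₂₂ = 1.667/EI and f₁₂ = f₂₁ = 0.8333/EI.
Compatibility — zero rotation at each built-in end:
  1.667 M_A + 0.8333 M_B = 44.36
  0.8333 M_A + 1.667 M_B = 28.69
Solving the pair gives M_A = 24.01 kN·m and M_B = 5.204 kN·m (hogging).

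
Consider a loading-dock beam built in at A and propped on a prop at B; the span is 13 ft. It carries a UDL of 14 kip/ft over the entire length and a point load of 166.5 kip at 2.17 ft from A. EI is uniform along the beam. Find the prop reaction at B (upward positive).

Choose R_B as the redundant. The primary structure is the cantilever fixed at A.
Deflection at B on the released cantilever, summing each load's contribution:
  UDL 14: wL⁴/(8EI) = 49982/EI
  point load 166.5 at a = 2.17: Pa²(3L − a)/(6EI) = 4813/EI
  δ_0 = 54794/EI
Tip deflection under a unit load at B: L³/(3EI) = 732.3/EI.
Compatibility at B: δ_0 − R_B·δ_{BB} = 0, so R_B = 54794/732.3 = 74.82 kip.

R_B = 74.82 kip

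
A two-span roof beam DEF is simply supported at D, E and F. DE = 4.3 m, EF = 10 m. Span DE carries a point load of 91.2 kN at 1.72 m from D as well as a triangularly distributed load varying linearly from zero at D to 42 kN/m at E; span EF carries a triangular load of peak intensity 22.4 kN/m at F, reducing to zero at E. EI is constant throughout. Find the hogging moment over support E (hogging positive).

Take M_E as the redundant. Released structure: two simple spans DE and EF with a hinge at E.
Rotations at E on the released spans (each span's end-slope, ×1/EI):
  span DE: point load 91.2 at a = 1.72: Pab(L + a)/(6LEI) = 94.43/EI
  span DE: triangular load, peak 42: w₀L³/(45EI) = 74.21/EI
  span EF: triangular load, peak 22.4: 7w₀L³/(360EI) = 435.6/EI
  relative rotation θ_0 = (168.6 + 435.6)/EI = 604.2/EI
A unit hogging moment at E produces rotation L₁/(3EI) + L₂/(3EI) = 4.767/EI.
Compatibility: M_E·(L₁+L₂)/(3EI) = θ_0, giving M_E = 126.8 kN·m (hogging).

M_E = 126.8 kN·m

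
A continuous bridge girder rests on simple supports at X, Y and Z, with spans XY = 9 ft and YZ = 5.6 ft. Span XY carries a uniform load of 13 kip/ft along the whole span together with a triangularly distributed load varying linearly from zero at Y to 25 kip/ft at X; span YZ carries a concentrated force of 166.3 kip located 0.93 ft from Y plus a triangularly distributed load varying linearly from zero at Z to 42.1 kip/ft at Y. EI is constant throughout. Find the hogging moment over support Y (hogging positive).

Insert a hinge at Y; M_Y is the redundant, and each span becomes simply supported.
Rotations at Y on the released spans (each span's end-slope, ×1/EI):
  span XY: UDL 13: wL³/(24EI) = 394.9/EI
  span XY: triangular load, peak 25: 7w₀L³/(360EI) = 354.4/EI
  span YZ: point load 166.3 at a = 0.93: Pab(L + b)/(6LEI) = 220.8/EI
  span YZ: triangular load, peak 42.1: w₀L³/(45EI) = 164.3/EI
  relative rotation θ_0 = (749.2 + 385.1)/EI = 1134/EI
A unit hogging moment at Y produces rotation L₁/(3EI) + L₂/(3EI) = 4.867/EI.
Slope continuity at Y: θ_0 = M_Y·4.867/EI, so M_Y = 1134/4.867 = 233.1 kip·ft (hogging).

M_Y = 233.1 kip·ft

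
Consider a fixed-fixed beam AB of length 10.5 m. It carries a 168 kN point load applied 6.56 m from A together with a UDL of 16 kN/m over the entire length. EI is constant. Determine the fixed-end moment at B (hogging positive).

M_B = 405.4 kN·m

Release both end moments; the primary structure is a simply-supported span AB with redundants M_A and M_B.
On the primary (simply-supported) span, the end slopes from the loading are:
  at A: point load 168 at a = 6.56: Pab(L + b)/(6LEI) = 995.3/EI
  at B: point load 168 at a = 6.56: Pab(L + a)/(6LEI) = 1176/EI
  at A: UDL 16: wL³/(24EI) = 771.8/EI
  at B: UDL 16: wL³/(24EI) = 771.8/EI
  θ_A0 = 1767/EI,  θ_B0 = 1948/EI
Flexibility coefficients: a unit moment at one end gives L/(3EI) there and L/(6EI) at the far end, so f₁₁ = f₂₂ = 3.5/EI and f₁₂ = f₂₁ = 1.75/EI.
Compatibility — zero rotation at each built-in end:
  3.5 M_A + 1.75 M_B = 1767
  1.75 M_A + 3.5 M_B = 1948
Solving the pair gives M_A = 302.2 kN·m and M_B = 405.4 kN·m (hogging).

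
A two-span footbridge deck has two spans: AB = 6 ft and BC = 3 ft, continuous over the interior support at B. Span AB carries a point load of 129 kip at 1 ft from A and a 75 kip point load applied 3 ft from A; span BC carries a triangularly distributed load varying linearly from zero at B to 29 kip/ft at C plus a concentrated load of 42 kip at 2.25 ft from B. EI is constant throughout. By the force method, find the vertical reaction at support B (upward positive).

Release continuity at B by inserting a hinge; the redundant is the internal moment M_B. The primary structure is two simply-supported spans AB and BC.
Rotations at B on the released spans (each span's end-slope, ×1/EI):
  span AB: point load 129 at a = 1: Pab(L + a)/(6LEI) = 125.4/EI
  span AB: point load 75 at a = 3: Pab(L + a)/(6LEI) = 168.8/EI
  span BC: triangular load, peak 29: 7w₀L³/(360EI) = 15.22/EI
  span BC: point load 42 at a = 2.25: Pab(L + b)/(6LEI) = 14.77/EI
  relative rotation θ_0 = (294.2 + 29.99)/EI = 324.2/EI
A unit hogging moment at B produces rotation L₁/(3EI) + L₂/(3EI) = 3/EI.
Compatibility: M_B·(L₁+L₂)/(3EI) = θ_0, giving M_B = 108.1 kip·ft (hogging).
Span AB, ΣM about A with M_B applied at B: R_B^{AB}·6 = 354 + 108.1, so R_B^{AB} = 77.01 kip and R_A = 204 − 77.01 = 127 kip.
Span BC, ΣM about C: R_B^{BC}·3 = 75 + 108.1, so R_B^{BC} = 61.02 kip and R_C = 85.5 − 61.02 = 24.48 kip.
R_B = 77.01 + 61.02 = 138 kip.

R_B = 138 kip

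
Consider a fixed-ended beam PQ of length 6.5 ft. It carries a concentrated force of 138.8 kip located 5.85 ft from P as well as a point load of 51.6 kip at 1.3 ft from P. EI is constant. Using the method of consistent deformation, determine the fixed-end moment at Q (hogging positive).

Take the two fixed-end moments M_P, M_Q as redundants; the released structure is the simple span PQ.
End rotations of the released simple span under the applied load (×1/EI):
  at P: point load 138.8 at a = 5.85: Pab(L + b)/(6LEI) = 96.76/EI
  at Q: point load 138.8 at a = 5.85: Pab(L + a)/(6LEI) = 167.1/EI
  at P: point load 51.6 at a = 1.3: Pab(L + b)/(6LEI) = 104.6/EI
  at Q: point load 51.6 at a = 1.3: Pab(L + a)/(6LEI) = 69.76/EI
  θ_P0 = 201.4/EI,  θ_Q0 = 236.9/EI
Flexibility coefficients: a unit moment at one end gives L/(3EI) there and L/(6EI) at the far end, so f₁₁ = f₂₂ = 2.167/EI and f₁₂ = f₂₁ = 1.083/EI.
Compatibility — zero rotation at each built-in end:
  2.167 M_P + 1.083 M_Q = 201.4
  1.083 M_P + 2.167 M_Q = 236.9
Solving the pair gives M_P = 51.05 kip·ft and M_Q = 83.81 kip·ft (hogging).

M_Q = 83.81 kip·ft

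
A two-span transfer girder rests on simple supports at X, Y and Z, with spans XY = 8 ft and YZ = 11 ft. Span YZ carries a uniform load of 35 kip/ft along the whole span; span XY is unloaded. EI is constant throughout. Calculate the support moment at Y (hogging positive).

Insert a hinge at Y; M_Y is the redundant, and each span becomes simply supported.
Rotations at Y on the released spans (each span's end-slope, ×1/EI):
  span YZ: UDL 35: wL³/(24EI) = 1941/EI
  relative rotation θ_0 = (0 + 1941)/EI = 1941/EI
A unit hogging moment at Y produces rotation L₁/(3EI) + L₂/(3EI) = 6.333/EI.
Compatibility: M_Y·(L₁+L₂)/(3EI) = θ_0, giving M_Y = 306.5 kip·ft (hogging).

M_Y = 306.5 kip·ft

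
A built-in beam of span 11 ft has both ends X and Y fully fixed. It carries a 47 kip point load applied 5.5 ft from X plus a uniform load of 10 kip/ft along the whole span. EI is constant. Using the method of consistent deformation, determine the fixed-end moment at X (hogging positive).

Take the two fixed-end moments M_X, M_Y as redundants; the released structure is the simple span XY.
On the primary (simply-supported) span, the end slopes from the loading are:
  at X: point load 47 at a = 5.5: Pab(L + b)/(6LEI) = 355.4/EI
  at Y: point load 47 at a = 5.5: Pab(L + a)/(6LEI) = 355.4/EI
  at X: UDL 10: wL³/(24EI) = 554.6/EI
  at Y: UDL 10: wL³/(24EI) = 554.6/EI
  θ_X0 = 910/EI,  θ_Y0 = 910/EI
Flexibility coefficients: a unit moment at one end gives L/(3EI) there and L/(6EI) at the far end, so f₁₁ = f₂₂ = 3.667/EI and f₁₂ = f₂₁ = 1.833/EI.
Compatibility — zero rotation at each built-in end:
  3.667 M_X + 1.833 M_Y = 910
  1.833 M_X + 3.667 M_Y = 910
Solving the pair gives M_X = 165.5 kip·ft and M_Y = 165.5 kip·ft (hogging).

M_X = 165.5 kip·ft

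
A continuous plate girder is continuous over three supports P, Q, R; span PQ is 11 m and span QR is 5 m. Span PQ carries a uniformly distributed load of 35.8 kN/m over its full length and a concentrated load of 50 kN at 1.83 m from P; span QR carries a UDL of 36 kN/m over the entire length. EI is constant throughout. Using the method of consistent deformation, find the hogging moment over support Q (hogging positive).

M_Q = 438 kN·m

Release continuity at Q by inserting a hinge; the redundant is the internal moment M_Q. The primary structure is two simply-supported spans PQ and QR.
Rotations at Q on the released spans (each span's end-slope, ×1/EI):
  span PQ: UDL 35.8: wL³/(24EI) = 1985/EI
  span PQ: point load 50 at a = 1.83: Pab(L + a)/(6LEI) = 163.1/EI
  span QR: UDL 36: wL³/(24EI) = 187.5/EI
  relative rotation θ_0 = (2149 + 187.5)/EI = 2336/EI
A unit hogging moment at Q produces rotation L₁/(3EI) + L₂/(3EI) = 5.333/EI.
Compatibility: M_Q·(L₁+L₂)/(3EI) = θ_0, giving M_Q = 438 kN·m (hogging).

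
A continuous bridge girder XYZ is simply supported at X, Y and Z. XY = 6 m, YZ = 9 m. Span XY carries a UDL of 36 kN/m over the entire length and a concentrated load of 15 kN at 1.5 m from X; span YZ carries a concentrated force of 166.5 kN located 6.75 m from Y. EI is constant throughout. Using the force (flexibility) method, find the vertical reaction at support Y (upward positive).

Insert a hinge at Y; M_Y is the redundant, and each span becomes simply supported.
Discontinuity in slope at Y on the released structure — sum the simple-span end rotations:
  span XY: UDL 36: wL³/(24EI) = 324/EI
  span XY: point load 15 at a = 1.5: Pab(L + a)/(6LEI) = 21.09/EI
  span YZ: point load 166.5 at a = 6.75: Pab(L + b)/(6LEI) = 526.8/EI
  relative rotation θ_0 = (345.1 + 526.8)/EI = 871.9/EI
A unit hogging moment at Y produces rotation L₁/(3EI) + L₂/(3EI) = 5/EI.
Compatibility: M_Y·(L₁+L₂)/(3EI) = θ_0, giving M_Y = 174.4 kN·m (hogging).
Span XY, ΣM about X with M_Y applied at Y: R_Y^{XY}·6 = 670.5 + 174.4, so R_Y^{XY} = 140.8 kN and R_X = 231 − 140.8 = 90.19 kN.
Span YZ, ΣM about Z: R_Y^{YZ}·9 = 374.6 + 174.4, so R_Y^{YZ} = 61 kN and R_Z = 166.5 − 61 = 105.5 kN.
R_Y = 140.8 + 61 = 201.8 kN.

R_Y = 201.8 kN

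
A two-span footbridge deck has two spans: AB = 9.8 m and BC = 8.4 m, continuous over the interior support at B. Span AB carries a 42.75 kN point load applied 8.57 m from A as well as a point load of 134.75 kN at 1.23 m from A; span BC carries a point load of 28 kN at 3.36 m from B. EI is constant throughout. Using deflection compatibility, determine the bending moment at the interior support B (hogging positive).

M_B = 87.97 kN·m

Take M_B as the redundant. Released structure: two simple spans AB and BC with a hinge at B.
Discontinuity in slope at B on the released structure — sum the simple-span end rotations:
  span AB: point load 42.75 at a = 8.57: Pab(L + a)/(6LEI) = 140.8/EI
  span AB: point load 134.75 at a = 1.23: Pab(L + a)/(6LEI) = 266.4/EI
  span BC: point load 28 at a = 3.36: Pab(L + b)/(6LEI) = 126.4/EI
  relative rotation θ_0 = (407.2 + 126.4)/EI = 533.7/EI
A unit hogging moment at B produces rotation L₁/(3EI) + L₂/(3EI) = 6.067/EI.
Slope continuity at B: θ_0 = M_B·6.067/EI, so M_B = 533.7/6.067 = 87.97 kN·m (hogging).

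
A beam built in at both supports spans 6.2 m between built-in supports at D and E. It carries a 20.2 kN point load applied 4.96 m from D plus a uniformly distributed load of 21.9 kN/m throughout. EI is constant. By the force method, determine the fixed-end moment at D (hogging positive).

M_D = 74.16 kN·m

Take the two fixed-end moments M_D, M_E as redundants; the released structure is the simple span DE.
On the primary (simply-supported) span, the end slopes from the loading are:
  at D: point load 20.2 at a = 4.96: Pab(L + b)/(6LEI) = 24.85/EI
  at E: point load 20.2 at a = 4.96: Pab(L + a)/(6LEI) = 37.27/EI
  at D: UDL 21.9: wL³/(24EI) = 217.5/EI
  at E: UDL 21.9: wL³/(24EI) = 217.5/EI
  θ_D0 = 242.3/EI,  θ_E0 = 254.7/EI
Flexibility coefficients: a unit moment at one end gives L/(3EI) there and L/(6EI) at the far end, so f₁₁ = f₂₂ = 2.067/EI and f₁₂ = f₂₁ = 1.033/EI.
Compatibility — zero rotation at each built-in end:
  2.067 M_D + 1.033 M_E = 242.3
  1.033 M_D + 2.067 M_E = 254.7
Solving the pair gives M_D = 74.16 kN·m and M_E = 86.18 kN·m (hogging).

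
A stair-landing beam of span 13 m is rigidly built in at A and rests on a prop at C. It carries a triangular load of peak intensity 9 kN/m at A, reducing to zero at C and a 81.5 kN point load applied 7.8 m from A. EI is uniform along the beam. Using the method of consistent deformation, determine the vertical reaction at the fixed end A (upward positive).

R_A = 93.09 kN

Take the reaction at C as the redundant and release it; the primary structure is a cantilever fixed at A.
Free-end deflection of the primary structure under the applied loading (downward +):
  triangular load, peak 9 at the fixed end: w₀L⁴/(30EI) = 8568/EI
  point load 81.5 at a = 7.8: Pa²(3L − a)/(6EI) = 25784/EI
  δ_0 = 34352/EI
Tip deflection under a unit load at C: L³/(3EI) = 732.3/EI.
Compatibility at C: δ_0 − R_C·δ_{CC} = 0, so R_C = 34352/732.3 = 46.91 kN.
Vertical equilibrium: R_A = ΣP − R_C = 140 − 46.91 = 93.09 kN.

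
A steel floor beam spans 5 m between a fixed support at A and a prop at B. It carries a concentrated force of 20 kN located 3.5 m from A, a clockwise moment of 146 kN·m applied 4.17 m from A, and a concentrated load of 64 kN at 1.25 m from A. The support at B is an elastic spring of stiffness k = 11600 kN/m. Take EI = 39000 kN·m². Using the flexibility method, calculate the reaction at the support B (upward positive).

Choose R_B as the redundant. The primary structure is the cantilever fixed at A.
Primary-structure tip deflection at B by superposition:
  point load 20 at a = 3.5: Pa²(3L − a)/(6EI) = 469.6/EI
  clockwise couple 146 at a = 4.17: M₀a(2L − a)/(2EI) = 1775/EI
  point load 64 at a = 1.25: Pa²(3L − a)/(6EI) = 229.2/EI
  δ_0 = 2473/EI
Flexibility coefficient — unit upward force at B: δ_{BB} = L³/(3EI) = 41.67/EI.
With EI = 39000 kN·m²: δ_0 = 0.063422 m and δ_{BB} = 0.001068 m/kN.
Compatibility — the spring shortens by R_B/k under the reaction it provides: δ_0 − R_B·δ_{BB} = R_B/k. With 1/k = 0.000086 m/kN, R_B = δ_0 / (δ_{BB} + 1/k) = 0.063422 / (0.001068 + 0.000086) = 54.93 kN.

R_B = 54.93 kN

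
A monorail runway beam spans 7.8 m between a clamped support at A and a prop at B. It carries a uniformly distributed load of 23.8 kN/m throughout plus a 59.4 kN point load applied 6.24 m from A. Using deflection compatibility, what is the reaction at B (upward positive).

Take the reaction at B as the redundant and release it; the primary structure is a cantilever fixed at A.
Primary-structure tip deflection at B by superposition:
  UDL 23.8: wL⁴/(8EI) = 11012/EI
  point load 59.4 at a = 6.24: Pa²(3L − a)/(6EI) = 6615/EI
  δ_0 = 17627/EI
Tip deflection under a unit load at B: L³/(3EI) = 158.2/EI.
The prop prevents deflection at B: R_B = δ_0/δ_{BB} = 17627/158.2 = 111.4 kN.

R_B = 111.4 kN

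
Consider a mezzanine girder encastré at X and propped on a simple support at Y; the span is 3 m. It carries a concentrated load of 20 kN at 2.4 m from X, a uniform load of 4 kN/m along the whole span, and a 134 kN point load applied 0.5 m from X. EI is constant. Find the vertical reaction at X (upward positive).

Release the roller at Y. Primary structure: cantilever fixed at X.
Free-end deflection of the primary structure under the applied loading (downward +):
  point load 20 at a = 2.4: Pa²(3L − a)/(6EI) = 126.7/EI
  UDL 4: wL⁴/(8EI) = 40.5/EI
  point load 134 at a = 0.5: Pa²(3L − a)/(6EI) = 47.46/EI
  δ_0 = 214.7/EI
Flexibility coefficient — unit upward force at Y: δ_{YY} = L³/(3EI) = 9/EI.
The prop prevents deflection at Y: R_Y = δ_0/δ_{YY} = 214.7/9 = 23.85 kN.
Vertical equilibrium: R_X = ΣP − R_Y = 166 − 23.85 = 142.1 kN.

R_X = 142.1 kN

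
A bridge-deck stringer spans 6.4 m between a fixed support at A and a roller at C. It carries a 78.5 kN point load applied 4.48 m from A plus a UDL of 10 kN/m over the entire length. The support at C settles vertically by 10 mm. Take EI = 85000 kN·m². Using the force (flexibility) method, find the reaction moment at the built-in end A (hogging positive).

M_A = 182 kN·m

Take the reaction at C as the redundant and release it; the primary structure is a cantilever fixed at A.
Primary-structure tip deflection at C by superposition:
  point load 78.5 at a = 4.48: Pa²(3L − a)/(6EI) = 3865/EI
  UDL 10: wL⁴/(8EI) = 2097/EI
  δ_0 = 5962/EI
Tip deflection under a unit load at C: L³/(3EI) = 87.38/EI.
With EI = 85000 kN·m²: δ_0 = 0.070146 m and δ_{CC} = 0.001028 m/kN.
Compatibility — the beam at C must follow the support down by 0.01 m: δ_0 − R_C·δ_{CC} = 0.01, so R_C = (0.070146 − 0.01)/0.001028 = 58.51 kN.
Moment equilibrium about A: M_A = Σ(load moments about A) − R_C·L = 556.5 − 58.51×6.4 = 182 kN·m.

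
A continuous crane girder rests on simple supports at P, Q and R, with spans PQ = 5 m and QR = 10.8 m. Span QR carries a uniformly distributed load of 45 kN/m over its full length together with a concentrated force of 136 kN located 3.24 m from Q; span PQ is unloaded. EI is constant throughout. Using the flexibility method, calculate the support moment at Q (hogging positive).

M_Q = 627.7 kN·m

Insert a hinge at Q; M_Q is the redundant, and each span becomes simply supported.
End slopes at the hinge Q, treating each span as simply supported:
  span QR: UDL 45: wL³/(24EI) = 2362/EI
  span QR: point load 136 at a = 3.24: Pab(L + b)/(6LEI) = 943.9/EI
  relative rotation θ_0 = (0 + 3306)/EI = 3306/EI
A unit hogging moment at Q produces rotation L₁/(3EI) + L₂/(3EI) = 5.267/EI.
Compatibility: M_Q·(L₁+L₂)/(3EI) = θ_0, giving M_Q = 627.7 kN·m (hogging).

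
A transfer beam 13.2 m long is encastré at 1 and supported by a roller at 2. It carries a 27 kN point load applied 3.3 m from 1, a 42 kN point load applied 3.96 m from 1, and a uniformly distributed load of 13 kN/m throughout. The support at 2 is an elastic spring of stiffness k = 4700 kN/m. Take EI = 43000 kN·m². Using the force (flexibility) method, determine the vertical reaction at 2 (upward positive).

R_2 = 70.93 kN

Release the roller at 2. Primary structure: cantilever fixed at 1.
Free-end deflection of the primary structure under the applied loading (downward +):
  point load 27 at a = 3.3: Pa²(3L − a)/(6EI) = 1779/EI
  point load 42 at a = 3.96: Pa²(3L − a)/(6EI) = 3912/EI
  UDL 13: wL⁴/(8EI) = 49334/EI
  δ_0 = 55025/EI
Flexibility coefficient — unit upward force at 2: δ_{22} = L³/(3EI) = 766.7/EI.
With EI = 43000 kN·m²: δ_0 = 1.2797 m and δ_{22} = 0.017829 m/kN.
Compatibility — the spring shortens by R_2/k under the reaction it provides: δ_0 − R_2·δ_{22} = R_2/k. With 1/k = 0.000213 m/kN, R_2 = δ_0 / (δ_{22} + 1/k) = 1.2797 / (0.017829 + 0.000213) = 70.93 kN.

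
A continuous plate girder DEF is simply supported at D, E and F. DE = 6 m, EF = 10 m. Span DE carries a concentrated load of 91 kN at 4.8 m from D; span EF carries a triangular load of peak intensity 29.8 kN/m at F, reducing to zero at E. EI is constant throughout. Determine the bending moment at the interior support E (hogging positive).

Release continuity at E by inserting a hinge; the redundant is the internal moment M_E. The primary structure is two simply-supported spans DE and EF.
Discontinuity in slope at E on the released structure — sum the simple-span end rotations:
  span DE: point load 91 at a = 4.8: Pab(L + a)/(6LEI) = 157.2/EI
  span EF: triangular load, peak 29.8: 7w₀L³/(360EI) = 579.4/EI
  relative rotation θ_0 = (157.2 + 579.4)/EI = 736.7/EI
A unit hogging moment at E produces rotation L₁/(3EI) + L₂/(3EI) = 5.333/EI.
Slope continuity at E: θ_0 = M_E·5.333/EI, so M_E = 736.7/5.333 = 138.1 kN·m (hogging).

M_E = 138.1 kN·m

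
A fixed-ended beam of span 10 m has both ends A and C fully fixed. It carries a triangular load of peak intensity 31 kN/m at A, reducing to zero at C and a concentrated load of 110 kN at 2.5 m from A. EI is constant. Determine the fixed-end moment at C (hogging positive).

M_C = 154.9 kN·m

Release both end moments; the primary structure is a simply-supported span AC with redundants M_A and M_C.
End rotations of the released simple span under the applied load (×1/EI):
  at A: triangular load, peak 31: w₀L³/(45EI) = 688.9/EI
  at C: triangular load, peak 31: 7w₀L³/(360EI) = 602.8/EI
  at A: point load 110 at a = 2.5: Pab(L + b)/(6LEI) = 601.6/EI
  at C: point load 110 at a = 2.5: Pab(L + a)/(6LEI) = 429.7/EI
  θ_A0 = 1290/EI,  θ_C0 = 1032/EI
Flexibility coefficients: a unit moment at one end gives L/(3EI) there and L/(6EI) at the far end, so f₁₁ = f₂₂ = 3.333/EI and f₁₂ = f₂₁ = 1.667/EI.
Compatibility — zero rotation at each built-in end:
  3.333 M_A + 1.667 M_C = 1290
  1.667 M_A + 3.333 M_C = 1032
Solving the pair gives M_A = 309.7 kN·m and M_C = 154.9 kN·m (hogging).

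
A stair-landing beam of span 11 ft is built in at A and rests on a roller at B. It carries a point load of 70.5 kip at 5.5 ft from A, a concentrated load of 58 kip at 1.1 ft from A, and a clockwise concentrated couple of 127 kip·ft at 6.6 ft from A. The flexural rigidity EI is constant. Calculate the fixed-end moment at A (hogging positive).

M_A = 166.9 kip·ft

Release the roller at B. Primary structure: cantilever fixed at A.
Free-end deflection of the primary structure under the applied loading (downward +):
  point load 70.5 at a = 5.5: Pa²(3L − a)/(6EI) = 9775/EI
  point load 58 at a = 1.1: Pa²(3L − a)/(6EI) = 373.1/EI
  clockwise couple 127 at a = 6.6: M₀a(2L − a)/(2EI) = 6454/EI
  δ_0 = 16602/EI
Flexibility coefficient — unit upward force at B: δ_{BB} = L³/(3EI) = 443.7/EI.
Compatibility at B: δ_0 − R_B·δ_{BB} = 0, so R_B = 16602/443.7 = 37.42 kip.
Moment equilibrium about A: M_A = Σ(load moments about A) − R_B·L = 578.5 − 37.42×11 = 166.9 kip·ft.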